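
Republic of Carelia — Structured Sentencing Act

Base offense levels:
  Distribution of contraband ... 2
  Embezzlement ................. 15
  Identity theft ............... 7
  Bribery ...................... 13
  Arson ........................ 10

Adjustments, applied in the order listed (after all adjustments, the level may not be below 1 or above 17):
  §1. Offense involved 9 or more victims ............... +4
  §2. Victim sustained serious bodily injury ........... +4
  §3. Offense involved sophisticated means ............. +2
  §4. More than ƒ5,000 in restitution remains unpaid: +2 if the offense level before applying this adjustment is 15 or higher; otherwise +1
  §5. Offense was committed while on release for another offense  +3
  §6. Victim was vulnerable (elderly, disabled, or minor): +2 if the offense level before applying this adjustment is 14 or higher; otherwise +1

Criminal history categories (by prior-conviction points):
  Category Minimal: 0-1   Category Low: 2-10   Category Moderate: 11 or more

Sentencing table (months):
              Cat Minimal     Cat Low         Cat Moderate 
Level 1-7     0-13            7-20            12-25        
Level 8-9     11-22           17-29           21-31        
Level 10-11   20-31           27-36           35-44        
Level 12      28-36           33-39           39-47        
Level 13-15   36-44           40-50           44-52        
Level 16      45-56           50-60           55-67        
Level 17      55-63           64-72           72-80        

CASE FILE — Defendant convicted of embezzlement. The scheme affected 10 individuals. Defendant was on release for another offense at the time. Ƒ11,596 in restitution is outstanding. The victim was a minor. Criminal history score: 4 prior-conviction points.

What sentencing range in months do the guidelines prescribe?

64-72 months

Base offense level for embezzlement: 15.
§1 applies: 15 + 4 = 19.
§3 does not apply.
§4 applies (level before this adjustment is 19 ≥ 15, so +2): 19 + 2 = 21.
§5 applies: 21 + 3 = 24.
§6 applies (level before this adjustment is 24 ≥ 14, so +2): 24 + 2 = 26.
Level 26 exceeds the maximum of 17; capped at 17.
Final offense level: 17.
Criminal history: 4 prior points → Category Low (2-10).
Level 17 falls in the 17 band.
Grid: Level 17 × Category Low = 64-72 months.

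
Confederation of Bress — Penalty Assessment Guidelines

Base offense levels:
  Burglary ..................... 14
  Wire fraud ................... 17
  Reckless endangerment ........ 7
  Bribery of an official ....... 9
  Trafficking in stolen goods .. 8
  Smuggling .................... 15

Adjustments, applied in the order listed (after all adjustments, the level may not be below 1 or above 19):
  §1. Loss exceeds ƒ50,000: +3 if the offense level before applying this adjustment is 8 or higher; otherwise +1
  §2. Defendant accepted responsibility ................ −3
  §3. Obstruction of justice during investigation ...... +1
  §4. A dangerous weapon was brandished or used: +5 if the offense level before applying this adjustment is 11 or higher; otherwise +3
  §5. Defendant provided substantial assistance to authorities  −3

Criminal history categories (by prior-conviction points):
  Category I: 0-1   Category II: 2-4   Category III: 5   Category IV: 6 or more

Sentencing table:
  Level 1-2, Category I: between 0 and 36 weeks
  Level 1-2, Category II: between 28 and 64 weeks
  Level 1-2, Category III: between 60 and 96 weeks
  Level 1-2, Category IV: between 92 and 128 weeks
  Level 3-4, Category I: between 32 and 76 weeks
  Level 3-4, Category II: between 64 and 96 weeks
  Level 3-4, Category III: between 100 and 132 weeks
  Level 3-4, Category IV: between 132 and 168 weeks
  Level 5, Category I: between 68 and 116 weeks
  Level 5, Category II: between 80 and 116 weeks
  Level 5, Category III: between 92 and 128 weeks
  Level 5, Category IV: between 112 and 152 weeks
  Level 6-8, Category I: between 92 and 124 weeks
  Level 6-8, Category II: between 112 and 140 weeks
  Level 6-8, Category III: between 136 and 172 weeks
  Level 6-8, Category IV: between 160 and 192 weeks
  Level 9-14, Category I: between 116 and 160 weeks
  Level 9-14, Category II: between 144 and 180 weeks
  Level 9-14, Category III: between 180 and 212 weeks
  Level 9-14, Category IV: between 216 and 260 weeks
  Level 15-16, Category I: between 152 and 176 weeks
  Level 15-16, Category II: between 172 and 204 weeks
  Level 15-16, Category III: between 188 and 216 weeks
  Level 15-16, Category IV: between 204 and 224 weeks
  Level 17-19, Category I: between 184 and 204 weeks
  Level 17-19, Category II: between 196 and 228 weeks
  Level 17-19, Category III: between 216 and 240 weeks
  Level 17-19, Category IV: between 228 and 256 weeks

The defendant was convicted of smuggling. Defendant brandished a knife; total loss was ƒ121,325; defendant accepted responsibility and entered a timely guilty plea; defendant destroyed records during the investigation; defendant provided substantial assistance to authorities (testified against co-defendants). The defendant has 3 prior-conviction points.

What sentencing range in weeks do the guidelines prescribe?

Base offense level for smuggling: 15.
§1 applies (level before this adjustment is 15 ≥ 8, so +3): 15 + 3 = 18.
§2 applies: 18 − 3 = 15.
§3 applies: 15 + 1 = 16.
§4 applies (level before this adjustment is 16 ≥ 11, so +5): 16 + 5 = 21.
§5 applies: 21 − 3 = 18.
Final offense level: 18.
Criminal history: 3 prior points → Category II (2-4).
Level 18 falls in the 17-19 band.
Grid: Level 17-19 × Category II = 196-228 weeks.

196-228 weeks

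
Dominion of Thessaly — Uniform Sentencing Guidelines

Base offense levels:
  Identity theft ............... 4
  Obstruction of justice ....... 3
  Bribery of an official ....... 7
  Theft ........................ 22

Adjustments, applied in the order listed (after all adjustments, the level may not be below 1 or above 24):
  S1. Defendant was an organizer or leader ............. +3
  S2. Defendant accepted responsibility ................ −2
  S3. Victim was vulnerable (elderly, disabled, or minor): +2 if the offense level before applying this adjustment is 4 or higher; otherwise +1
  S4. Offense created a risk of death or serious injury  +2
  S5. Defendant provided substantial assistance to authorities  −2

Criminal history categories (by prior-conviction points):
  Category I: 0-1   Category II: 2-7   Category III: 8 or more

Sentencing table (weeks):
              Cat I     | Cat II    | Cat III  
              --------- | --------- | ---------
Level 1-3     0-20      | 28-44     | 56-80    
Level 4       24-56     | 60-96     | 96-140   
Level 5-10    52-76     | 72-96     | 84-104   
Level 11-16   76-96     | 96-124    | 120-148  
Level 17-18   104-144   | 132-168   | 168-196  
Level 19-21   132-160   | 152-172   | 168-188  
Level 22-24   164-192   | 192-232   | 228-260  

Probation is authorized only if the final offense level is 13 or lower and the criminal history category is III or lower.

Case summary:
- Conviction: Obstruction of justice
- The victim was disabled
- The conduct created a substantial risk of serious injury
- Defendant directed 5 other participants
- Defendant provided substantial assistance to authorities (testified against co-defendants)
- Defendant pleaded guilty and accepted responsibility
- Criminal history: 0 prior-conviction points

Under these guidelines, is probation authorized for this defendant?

Yes

Base offense level for obstruction of justice: 3.
S1 applies: 3 + 3 = 6.
S2 applies: 6 − 2 = 4.
S3 applies (level before this adjustment is 4 ≥ 4, so +2): 4 + 2 = 6.
S4 applies: 6 + 2 = 8.
S5 applies: 8 − 2 = 6.
Final offense level: 6.
Criminal history: 0 prior points → Category I (0-1).
Level 6 falls in the 5-10 band.
Grid: Level 5-10 × Category I = 52-76 weeks.
Probation check: level 6 ≤ 13 and category I ≤ III → eligible.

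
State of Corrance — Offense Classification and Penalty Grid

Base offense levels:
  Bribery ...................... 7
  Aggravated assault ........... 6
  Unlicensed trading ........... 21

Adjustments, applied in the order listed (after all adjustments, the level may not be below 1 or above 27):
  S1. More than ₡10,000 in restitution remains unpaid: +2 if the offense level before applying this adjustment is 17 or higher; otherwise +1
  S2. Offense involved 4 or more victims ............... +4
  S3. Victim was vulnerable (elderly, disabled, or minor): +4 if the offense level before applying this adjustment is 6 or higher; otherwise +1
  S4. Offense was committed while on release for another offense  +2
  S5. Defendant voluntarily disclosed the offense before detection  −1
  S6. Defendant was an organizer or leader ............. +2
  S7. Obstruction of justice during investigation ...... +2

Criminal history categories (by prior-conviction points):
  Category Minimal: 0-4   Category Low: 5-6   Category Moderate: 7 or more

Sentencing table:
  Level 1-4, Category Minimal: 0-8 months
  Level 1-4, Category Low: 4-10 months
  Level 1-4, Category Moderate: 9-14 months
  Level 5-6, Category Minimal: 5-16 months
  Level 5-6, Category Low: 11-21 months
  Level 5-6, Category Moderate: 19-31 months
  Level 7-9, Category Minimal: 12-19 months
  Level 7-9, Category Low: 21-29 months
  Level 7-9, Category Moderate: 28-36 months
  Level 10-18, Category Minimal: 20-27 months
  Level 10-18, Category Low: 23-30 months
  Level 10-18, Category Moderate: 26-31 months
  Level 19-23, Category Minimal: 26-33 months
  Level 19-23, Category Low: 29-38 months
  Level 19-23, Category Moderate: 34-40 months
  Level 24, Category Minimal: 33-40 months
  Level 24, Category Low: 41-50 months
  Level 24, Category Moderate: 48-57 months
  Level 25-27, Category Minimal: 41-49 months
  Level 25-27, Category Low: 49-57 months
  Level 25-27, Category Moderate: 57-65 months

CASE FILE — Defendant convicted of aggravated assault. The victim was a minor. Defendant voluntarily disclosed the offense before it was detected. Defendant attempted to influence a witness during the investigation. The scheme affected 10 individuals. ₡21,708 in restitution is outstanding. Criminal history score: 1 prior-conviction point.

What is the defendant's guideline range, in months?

Base offense level for aggravated assault: 6.
S1 applies (level before this adjustment is 6 < 17, so +1): 6 + 1 = 7.
S2 applies: 7 + 4 = 11.
S3 applies (level before this adjustment is 11 ≥ 6, so +4): 11 + 4 = 15.
S4 does not apply.
S5 applies: 15 − 1 = 14.
S7 applies: 14 + 2 = 16.
Final offense level: 16.
Criminal history: 1 prior point → Category Minimal (0-4).
Level 16 falls in the 10-18 band.
Grid: Level 10-18 × Category Minimal = 20-27 months.

20-27 months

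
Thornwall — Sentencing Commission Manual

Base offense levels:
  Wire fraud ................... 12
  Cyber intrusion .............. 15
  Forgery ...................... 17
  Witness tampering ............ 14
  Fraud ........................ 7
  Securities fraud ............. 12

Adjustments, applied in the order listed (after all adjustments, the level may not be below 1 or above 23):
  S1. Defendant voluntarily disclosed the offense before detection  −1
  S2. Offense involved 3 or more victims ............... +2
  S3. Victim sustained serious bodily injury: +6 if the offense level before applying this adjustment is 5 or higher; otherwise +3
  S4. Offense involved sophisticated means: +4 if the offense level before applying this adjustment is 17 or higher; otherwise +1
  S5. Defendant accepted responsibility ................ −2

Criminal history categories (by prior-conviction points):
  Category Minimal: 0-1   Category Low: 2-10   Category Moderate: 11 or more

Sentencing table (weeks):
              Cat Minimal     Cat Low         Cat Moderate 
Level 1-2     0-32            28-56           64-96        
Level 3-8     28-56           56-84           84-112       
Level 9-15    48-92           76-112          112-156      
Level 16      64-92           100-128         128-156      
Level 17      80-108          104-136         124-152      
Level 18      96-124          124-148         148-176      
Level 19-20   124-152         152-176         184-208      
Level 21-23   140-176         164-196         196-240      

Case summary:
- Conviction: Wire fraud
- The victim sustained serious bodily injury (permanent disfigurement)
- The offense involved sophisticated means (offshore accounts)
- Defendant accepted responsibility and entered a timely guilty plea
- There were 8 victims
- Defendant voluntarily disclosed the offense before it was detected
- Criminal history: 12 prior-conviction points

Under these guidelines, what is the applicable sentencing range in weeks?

Base offense level for wire fraud: 12.
S1 applies: 12 − 1 = 11.
S2 applies: 11 + 2 = 13.
S3 applies (level before this adjustment is 13 ≥ 5, so +6): 13 + 6 = 19.
S4 applies (level before this adjustment is 19 ≥ 17, so +4): 19 + 4 = 23.
S5 applies: 23 − 2 = 21.
Final offense level: 21.
Criminal history: 12 prior points → Category Moderate (11+).
Level 21 falls in the 21-23 band.
Grid: Level 21-23 × Category Moderate = 196-240 weeks.

196-240 weeks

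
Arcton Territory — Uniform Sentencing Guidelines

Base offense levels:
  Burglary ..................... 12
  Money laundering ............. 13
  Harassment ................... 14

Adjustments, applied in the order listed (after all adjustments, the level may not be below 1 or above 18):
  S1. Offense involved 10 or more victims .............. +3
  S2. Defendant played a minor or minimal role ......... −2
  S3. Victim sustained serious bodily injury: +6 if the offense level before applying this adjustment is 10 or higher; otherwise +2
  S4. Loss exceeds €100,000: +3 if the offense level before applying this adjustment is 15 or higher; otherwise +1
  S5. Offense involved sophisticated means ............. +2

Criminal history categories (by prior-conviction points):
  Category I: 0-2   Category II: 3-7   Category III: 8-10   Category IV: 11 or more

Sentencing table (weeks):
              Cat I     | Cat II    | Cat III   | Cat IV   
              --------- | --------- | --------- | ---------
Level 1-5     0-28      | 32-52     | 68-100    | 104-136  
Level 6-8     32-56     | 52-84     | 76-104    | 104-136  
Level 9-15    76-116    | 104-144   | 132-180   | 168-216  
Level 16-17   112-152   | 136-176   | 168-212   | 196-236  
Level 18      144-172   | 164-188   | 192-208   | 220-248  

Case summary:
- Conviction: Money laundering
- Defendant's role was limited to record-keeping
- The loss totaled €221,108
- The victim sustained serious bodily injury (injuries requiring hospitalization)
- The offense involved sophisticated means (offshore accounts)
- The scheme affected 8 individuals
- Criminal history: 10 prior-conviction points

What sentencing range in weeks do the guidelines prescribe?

Base offense level for money laundering: 13.
S2 applies: 13 − 2 = 11.
S3 applies (level before this adjustment is 11 ≥ 10, so +6): 11 + 6 = 17.
S4 applies (level before this adjustment is 17 ≥ 15, so +3): 17 + 3 = 20.
S5 applies: 20 + 2 = 22.
Level 22 exceeds the maximum of 18; capped at 18.
Final offense level: 18.
Criminal history: 10 prior points → Category III (8-10).
Level 18 falls in the 18 band.
Grid: Level 18 × Category III = 192-208 weeks.

192-208 weeks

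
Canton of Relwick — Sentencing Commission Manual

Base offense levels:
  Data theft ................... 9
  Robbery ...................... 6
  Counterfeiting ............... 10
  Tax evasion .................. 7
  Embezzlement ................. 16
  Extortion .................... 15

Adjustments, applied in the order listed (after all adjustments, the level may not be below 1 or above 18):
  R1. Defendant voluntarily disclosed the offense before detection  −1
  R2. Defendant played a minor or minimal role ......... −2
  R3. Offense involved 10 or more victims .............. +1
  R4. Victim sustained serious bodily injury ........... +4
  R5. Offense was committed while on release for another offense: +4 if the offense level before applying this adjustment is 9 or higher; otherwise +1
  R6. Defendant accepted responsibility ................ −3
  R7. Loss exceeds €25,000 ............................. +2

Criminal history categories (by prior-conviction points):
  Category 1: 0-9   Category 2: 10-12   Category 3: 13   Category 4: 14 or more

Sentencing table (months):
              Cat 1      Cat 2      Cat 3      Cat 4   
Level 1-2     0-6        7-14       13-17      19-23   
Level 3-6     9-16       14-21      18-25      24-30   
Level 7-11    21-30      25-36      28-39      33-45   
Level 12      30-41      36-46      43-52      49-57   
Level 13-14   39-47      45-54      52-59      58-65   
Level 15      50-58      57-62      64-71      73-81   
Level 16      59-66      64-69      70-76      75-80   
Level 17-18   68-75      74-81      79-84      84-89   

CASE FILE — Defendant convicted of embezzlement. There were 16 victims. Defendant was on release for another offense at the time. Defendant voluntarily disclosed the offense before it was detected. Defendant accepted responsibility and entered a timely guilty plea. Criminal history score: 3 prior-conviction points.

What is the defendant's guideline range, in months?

Base offense level for embezzlement: 16.
R1 applies: 16 − 1 = 15.
R2 does not apply.
R3 applies: 15 + 1 = 16.
R4 does not apply.
R5 applies (level before this adjustment is 16 ≥ 9, so +4): 16 + 4 = 20.
R6 applies: 20 − 3 = 17.
Final offense level: 17.
Criminal history: 3 prior points → Category 1 (0-9).
Level 17 falls in the 17-18 band.
Grid: Level 17-18 × Category 1 = 68-75 months.

68-75 months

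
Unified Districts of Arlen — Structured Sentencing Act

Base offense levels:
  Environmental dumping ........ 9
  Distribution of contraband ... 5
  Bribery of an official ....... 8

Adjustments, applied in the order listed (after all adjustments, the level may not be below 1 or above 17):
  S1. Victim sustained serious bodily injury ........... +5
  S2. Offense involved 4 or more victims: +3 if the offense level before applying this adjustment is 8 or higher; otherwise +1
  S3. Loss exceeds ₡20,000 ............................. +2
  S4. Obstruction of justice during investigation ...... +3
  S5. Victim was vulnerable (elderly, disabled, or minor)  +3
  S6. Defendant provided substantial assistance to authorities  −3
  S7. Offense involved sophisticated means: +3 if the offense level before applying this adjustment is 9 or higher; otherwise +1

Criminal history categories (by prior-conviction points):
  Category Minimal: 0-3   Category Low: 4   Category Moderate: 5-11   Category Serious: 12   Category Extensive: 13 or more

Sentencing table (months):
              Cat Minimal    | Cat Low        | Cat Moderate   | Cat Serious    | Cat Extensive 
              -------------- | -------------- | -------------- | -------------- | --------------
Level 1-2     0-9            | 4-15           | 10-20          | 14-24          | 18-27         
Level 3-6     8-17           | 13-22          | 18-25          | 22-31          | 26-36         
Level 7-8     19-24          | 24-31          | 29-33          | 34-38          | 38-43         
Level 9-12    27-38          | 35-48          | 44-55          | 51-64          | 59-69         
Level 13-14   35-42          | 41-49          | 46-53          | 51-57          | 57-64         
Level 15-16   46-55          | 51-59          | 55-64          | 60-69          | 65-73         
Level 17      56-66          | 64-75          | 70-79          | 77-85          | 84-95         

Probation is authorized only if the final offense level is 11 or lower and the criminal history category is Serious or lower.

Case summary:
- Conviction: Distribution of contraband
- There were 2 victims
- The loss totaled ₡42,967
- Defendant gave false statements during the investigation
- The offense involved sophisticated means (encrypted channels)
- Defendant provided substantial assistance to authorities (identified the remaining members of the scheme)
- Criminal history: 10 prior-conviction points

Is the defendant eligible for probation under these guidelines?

Yes

Base offense level for distribution of contraband: 5.
S1 does not apply.
S3 applies: 5 + 2 = 7.
S4 applies: 7 + 3 = 10.
S5 does not apply.
S6 applies: 10 − 3 = 7.
S7 applies (level before this adjustment is 7 < 9, so +1): 7 + 1 = 8.
Final offense level: 8.
Criminal history: 10 prior points → Category Moderate (5-11).
Level 8 falls in the 7-8 band.
Grid: Level 7-8 × Category Moderate = 29-33 months.
Probation check: level 8 ≤ 11 and category Moderate ≤ Serious → eligible.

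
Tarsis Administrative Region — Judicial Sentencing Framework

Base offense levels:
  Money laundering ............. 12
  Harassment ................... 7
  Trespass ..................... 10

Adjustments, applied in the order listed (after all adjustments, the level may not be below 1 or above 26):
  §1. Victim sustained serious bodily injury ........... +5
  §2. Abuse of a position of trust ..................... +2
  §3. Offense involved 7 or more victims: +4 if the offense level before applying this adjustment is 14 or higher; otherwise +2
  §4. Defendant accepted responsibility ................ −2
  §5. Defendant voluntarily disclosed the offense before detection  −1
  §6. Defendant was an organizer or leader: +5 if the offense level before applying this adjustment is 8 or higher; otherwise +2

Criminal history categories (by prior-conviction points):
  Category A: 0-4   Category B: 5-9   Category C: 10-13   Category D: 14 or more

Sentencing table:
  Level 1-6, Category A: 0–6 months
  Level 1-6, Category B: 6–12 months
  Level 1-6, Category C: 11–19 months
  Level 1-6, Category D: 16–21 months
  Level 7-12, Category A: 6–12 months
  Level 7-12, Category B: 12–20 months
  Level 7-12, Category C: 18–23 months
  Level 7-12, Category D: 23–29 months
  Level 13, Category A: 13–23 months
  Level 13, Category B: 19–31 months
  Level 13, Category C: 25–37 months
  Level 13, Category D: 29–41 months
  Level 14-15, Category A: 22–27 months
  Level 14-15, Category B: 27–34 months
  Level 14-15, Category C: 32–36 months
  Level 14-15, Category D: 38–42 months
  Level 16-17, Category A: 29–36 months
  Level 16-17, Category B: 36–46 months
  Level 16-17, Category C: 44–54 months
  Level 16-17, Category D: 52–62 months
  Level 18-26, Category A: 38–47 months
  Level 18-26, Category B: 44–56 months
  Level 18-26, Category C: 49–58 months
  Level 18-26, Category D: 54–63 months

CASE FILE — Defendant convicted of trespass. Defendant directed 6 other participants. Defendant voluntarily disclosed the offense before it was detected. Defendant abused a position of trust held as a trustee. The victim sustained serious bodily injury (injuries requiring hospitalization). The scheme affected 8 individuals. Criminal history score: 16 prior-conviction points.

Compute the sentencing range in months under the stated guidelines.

Base offense level for trespass: 10.
§1 applies: 10 + 5 = 15.
§2 applies: 15 + 2 = 17.
§3 applies (level before this adjustment is 17 ≥ 14, so +4): 17 + 4 = 21.
§5 applies: 21 − 1 = 20.
§6 applies (level before this adjustment is 20 ≥ 8, so +5): 20 + 5 = 25.
Final offense level: 25.
Criminal history: 16 prior points → Category D (14+).
Level 25 falls in the 18-26 band.
Grid: Level 18-26 × Category D = 54-63 months.

54-63 months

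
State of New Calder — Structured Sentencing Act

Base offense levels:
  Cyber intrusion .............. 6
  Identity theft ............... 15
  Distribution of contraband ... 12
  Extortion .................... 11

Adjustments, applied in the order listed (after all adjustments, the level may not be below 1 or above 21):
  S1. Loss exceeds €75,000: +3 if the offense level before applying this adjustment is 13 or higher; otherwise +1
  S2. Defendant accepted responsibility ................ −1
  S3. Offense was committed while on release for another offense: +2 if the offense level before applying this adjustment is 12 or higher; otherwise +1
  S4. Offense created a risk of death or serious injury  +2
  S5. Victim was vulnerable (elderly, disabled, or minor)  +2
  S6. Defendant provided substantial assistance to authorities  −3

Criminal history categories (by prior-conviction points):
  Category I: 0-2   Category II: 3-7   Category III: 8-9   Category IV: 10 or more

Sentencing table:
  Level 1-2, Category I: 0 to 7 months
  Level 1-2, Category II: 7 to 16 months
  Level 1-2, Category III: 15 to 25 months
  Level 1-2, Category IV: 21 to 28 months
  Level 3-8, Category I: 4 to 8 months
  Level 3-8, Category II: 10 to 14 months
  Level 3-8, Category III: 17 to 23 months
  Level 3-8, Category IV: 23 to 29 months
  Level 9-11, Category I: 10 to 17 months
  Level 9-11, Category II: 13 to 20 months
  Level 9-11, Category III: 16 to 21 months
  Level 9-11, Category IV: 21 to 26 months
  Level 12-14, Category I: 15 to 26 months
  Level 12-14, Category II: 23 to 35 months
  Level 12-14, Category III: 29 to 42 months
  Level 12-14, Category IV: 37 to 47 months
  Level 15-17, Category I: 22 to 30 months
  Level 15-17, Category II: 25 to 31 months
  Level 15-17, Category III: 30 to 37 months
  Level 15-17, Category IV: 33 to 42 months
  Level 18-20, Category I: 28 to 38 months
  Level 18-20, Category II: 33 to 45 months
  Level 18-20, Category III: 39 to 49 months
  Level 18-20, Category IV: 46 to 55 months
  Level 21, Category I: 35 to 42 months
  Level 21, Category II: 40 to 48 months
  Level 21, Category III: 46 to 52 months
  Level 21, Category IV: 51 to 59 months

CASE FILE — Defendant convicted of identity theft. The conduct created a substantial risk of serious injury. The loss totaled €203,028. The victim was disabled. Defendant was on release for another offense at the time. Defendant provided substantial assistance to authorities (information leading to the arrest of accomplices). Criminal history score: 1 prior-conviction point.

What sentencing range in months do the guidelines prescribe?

Base offense level for identity theft: 15.
S1 applies (level before this adjustment is 15 ≥ 13, so +3): 15 + 3 = 18.
S3 applies (level before this adjustment is 18 ≥ 12, so +2): 18 + 2 = 20.
S4 applies: 20 + 2 = 22.
S5 applies: 22 + 2 = 24.
S6 applies: 24 − 3 = 21.
Final offense level: 21.
Criminal history: 1 prior point → Category I (0-2).
Level 21 falls in the 21 band.
Grid: Level 21 × Category I = 35-42 months.

35-42 months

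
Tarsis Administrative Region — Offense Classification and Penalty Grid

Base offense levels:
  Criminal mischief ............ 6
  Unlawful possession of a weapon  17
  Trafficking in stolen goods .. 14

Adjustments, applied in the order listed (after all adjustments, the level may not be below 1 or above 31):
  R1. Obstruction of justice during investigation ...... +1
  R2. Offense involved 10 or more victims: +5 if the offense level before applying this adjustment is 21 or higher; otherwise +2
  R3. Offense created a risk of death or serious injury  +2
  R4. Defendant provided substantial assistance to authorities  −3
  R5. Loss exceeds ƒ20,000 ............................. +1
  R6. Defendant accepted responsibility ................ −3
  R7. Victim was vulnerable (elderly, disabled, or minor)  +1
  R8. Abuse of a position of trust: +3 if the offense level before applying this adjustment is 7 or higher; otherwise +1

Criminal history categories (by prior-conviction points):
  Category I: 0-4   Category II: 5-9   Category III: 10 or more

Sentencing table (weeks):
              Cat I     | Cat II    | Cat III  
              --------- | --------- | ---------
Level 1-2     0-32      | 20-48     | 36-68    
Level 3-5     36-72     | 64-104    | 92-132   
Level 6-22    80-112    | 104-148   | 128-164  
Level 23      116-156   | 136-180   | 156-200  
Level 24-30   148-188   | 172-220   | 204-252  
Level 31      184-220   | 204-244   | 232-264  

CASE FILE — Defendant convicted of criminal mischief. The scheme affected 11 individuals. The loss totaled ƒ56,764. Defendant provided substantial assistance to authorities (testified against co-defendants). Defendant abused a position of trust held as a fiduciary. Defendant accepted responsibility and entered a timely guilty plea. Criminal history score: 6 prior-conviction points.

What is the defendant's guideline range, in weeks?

64-104 weeks

Base offense level for criminal mischief: 6.
R1 does not apply.
R2 applies (level before this adjustment is 6 < 21, so +2): 6 + 2 = 8.
R3 does not apply.
R4 applies: 8 − 3 = 5.
R5 applies: 5 + 1 = 6.
R6 applies: 6 − 3 = 3.
R7 does not apply.
R8 applies (level before this adjustment is 3 < 7, so +1): 3 + 1 = 4.
Final offense level: 4.
Criminal history: 6 prior points → Category II (5-9).
Level 4 falls in the 3-5 band.
Grid: Level 3-5 × Category II = 64-104 weeks.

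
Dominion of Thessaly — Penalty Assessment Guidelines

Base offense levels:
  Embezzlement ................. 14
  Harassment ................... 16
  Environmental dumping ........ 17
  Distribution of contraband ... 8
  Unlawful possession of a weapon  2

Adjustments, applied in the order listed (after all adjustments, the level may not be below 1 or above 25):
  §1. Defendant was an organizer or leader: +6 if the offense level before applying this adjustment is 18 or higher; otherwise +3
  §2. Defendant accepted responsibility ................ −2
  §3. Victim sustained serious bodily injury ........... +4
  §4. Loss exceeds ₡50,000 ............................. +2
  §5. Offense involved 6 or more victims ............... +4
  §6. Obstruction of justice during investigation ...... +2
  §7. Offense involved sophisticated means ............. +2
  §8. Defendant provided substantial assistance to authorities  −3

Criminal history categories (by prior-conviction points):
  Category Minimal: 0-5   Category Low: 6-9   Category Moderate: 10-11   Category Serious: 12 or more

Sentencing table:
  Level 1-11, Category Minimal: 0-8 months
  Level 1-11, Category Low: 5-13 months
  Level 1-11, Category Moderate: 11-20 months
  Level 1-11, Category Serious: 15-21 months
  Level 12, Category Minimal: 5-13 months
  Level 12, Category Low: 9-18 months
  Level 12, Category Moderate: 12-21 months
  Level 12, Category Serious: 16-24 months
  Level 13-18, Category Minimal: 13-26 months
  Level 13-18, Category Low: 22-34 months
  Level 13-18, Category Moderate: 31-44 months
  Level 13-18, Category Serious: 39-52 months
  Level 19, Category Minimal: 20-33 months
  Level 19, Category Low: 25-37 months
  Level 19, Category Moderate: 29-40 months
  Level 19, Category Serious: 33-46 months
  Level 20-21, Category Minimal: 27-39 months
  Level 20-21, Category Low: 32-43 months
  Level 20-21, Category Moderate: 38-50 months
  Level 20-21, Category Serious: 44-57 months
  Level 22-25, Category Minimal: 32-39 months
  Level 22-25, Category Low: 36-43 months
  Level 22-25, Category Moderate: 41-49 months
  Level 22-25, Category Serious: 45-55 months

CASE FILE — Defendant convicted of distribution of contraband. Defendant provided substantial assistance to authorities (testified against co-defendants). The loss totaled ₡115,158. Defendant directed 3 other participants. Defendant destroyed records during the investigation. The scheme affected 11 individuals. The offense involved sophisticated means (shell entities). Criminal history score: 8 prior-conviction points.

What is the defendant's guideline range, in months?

22-34 months

Base offense level for distribution of contraband: 8.
§1 applies (level before this adjustment is 8 < 18, so +3): 8 + 3 = 11.
§2 does not apply.
§3 does not apply.
§4 applies: 11 + 2 = 13.
§5 applies: 13 + 4 = 17.
§6 applies: 17 + 2 = 19.
§7 applies: 19 + 2 = 21.
§8 applies: 21 − 3 = 18.
Final offense level: 18.
Criminal history: 8 prior points → Category Low (6-9).
Level 18 falls in the 13-18 band.
Grid: Level 13-18 × Category Low = 22-34 months.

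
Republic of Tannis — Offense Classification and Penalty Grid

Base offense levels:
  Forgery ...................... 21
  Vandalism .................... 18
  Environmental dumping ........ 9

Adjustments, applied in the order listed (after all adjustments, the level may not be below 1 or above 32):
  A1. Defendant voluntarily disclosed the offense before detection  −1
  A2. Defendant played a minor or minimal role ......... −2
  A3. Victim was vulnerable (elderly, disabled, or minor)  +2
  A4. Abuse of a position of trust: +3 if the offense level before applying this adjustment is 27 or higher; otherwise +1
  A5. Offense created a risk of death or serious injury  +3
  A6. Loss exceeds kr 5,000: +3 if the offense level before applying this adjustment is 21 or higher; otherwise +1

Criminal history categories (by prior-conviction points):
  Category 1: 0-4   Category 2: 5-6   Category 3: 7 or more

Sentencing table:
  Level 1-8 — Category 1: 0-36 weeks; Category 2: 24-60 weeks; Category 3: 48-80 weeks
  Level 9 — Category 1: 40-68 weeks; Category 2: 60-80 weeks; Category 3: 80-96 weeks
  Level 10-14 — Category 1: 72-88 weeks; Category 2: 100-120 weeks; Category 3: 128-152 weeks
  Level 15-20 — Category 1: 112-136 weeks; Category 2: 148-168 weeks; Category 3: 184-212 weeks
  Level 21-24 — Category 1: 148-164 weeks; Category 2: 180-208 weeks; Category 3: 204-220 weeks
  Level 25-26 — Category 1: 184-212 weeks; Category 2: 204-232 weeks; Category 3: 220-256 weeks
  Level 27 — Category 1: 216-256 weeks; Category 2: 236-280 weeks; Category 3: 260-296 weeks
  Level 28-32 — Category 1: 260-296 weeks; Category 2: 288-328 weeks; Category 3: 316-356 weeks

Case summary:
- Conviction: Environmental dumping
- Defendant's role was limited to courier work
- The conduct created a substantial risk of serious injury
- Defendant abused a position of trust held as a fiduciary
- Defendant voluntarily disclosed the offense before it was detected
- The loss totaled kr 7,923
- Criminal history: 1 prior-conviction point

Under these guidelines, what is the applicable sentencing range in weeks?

Base offense level for environmental dumping: 9.
A1 applies: 9 − 1 = 8.
A2 applies: 8 − 2 = 6.
A3 does not apply.
A4 applies (level before this adjustment is 6 < 27, so +1): 6 + 1 = 7.
A5 applies: 7 + 3 = 10.
A6 applies (level before this adjustment is 10 < 21, so +1): 10 + 1 = 11.
Final offense level: 11.
Criminal history: 1 prior point → Category 1 (0-4).
Level 11 falls in the 10-14 band.
Grid: Level 10-14 × Category 1 = 72-88 weeks.

72-88 weeks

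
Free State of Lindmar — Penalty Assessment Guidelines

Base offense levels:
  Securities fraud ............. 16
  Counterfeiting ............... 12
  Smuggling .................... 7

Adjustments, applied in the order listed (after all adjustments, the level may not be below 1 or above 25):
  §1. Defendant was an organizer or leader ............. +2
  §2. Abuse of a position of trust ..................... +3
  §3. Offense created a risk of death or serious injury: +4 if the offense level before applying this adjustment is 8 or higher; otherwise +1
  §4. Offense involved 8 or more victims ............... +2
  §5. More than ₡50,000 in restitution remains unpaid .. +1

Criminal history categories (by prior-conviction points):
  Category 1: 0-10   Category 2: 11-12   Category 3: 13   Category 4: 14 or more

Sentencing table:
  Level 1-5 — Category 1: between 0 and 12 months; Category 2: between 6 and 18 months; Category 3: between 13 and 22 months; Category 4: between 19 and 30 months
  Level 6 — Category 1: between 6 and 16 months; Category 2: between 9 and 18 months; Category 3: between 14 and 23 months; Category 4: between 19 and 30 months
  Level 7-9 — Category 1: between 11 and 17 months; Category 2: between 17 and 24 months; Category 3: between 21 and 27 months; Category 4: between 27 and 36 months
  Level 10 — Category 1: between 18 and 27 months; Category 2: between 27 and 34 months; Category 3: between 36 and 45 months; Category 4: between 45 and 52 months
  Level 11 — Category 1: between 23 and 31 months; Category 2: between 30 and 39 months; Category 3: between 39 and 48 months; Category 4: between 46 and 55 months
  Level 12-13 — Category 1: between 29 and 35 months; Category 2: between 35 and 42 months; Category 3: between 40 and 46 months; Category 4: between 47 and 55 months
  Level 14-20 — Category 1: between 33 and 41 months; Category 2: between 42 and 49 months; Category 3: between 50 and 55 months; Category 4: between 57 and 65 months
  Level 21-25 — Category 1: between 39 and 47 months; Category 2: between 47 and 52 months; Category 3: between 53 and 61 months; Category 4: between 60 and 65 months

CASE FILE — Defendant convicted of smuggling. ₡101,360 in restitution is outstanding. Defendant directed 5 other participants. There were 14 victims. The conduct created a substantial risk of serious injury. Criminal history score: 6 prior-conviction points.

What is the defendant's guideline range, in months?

33-41 months

Base offense level for smuggling: 7.
§1 applies: 7 + 2 = 9.
§3 applies (level before this adjustment is 9 ≥ 8, so +4): 9 + 4 = 13.
§4 applies: 13 + 2 = 15.
§5 applies: 15 + 1 = 16.
Final offense level: 16.
Criminal history: 6 prior points → Category 1 (0-10).
Level 16 falls in the 14-20 band.
Grid: Level 14-20 × Category 1 = 33-41 months.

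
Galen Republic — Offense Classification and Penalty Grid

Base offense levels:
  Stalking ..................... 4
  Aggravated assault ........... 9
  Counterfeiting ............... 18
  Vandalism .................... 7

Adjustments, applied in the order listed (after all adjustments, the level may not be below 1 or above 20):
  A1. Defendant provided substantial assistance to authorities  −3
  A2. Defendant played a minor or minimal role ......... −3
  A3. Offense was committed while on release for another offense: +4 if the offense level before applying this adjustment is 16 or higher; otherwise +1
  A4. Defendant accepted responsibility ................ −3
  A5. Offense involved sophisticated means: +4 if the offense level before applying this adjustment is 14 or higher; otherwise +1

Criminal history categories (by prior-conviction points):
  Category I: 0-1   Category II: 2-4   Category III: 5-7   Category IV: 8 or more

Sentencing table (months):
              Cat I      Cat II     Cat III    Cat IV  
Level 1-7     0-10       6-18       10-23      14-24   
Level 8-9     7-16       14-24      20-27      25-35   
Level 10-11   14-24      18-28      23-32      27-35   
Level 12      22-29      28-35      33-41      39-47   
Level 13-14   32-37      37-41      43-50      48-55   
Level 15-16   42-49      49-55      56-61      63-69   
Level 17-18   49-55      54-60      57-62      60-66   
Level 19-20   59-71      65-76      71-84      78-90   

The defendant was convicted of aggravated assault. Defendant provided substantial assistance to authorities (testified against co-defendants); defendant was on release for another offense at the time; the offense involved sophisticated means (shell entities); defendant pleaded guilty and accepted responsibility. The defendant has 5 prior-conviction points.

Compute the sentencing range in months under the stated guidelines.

Base offense level for aggravated assault: 9.
A1 applies: 9 − 3 = 6.
A2 does not apply.
A3 applies (level before this adjustment is 6 < 16, so +1): 6 + 1 = 7.
A4 applies: 7 − 3 = 4.
A5 applies (level before this adjustment is 4 < 14, so +1): 4 + 1 = 5.
Final offense level: 5.
Criminal history: 5 prior points → Category III (5-7).
Level 5 falls in the 1-7 band.
Grid: Level 1-7 × Category III = 10-23 months.

10-23 months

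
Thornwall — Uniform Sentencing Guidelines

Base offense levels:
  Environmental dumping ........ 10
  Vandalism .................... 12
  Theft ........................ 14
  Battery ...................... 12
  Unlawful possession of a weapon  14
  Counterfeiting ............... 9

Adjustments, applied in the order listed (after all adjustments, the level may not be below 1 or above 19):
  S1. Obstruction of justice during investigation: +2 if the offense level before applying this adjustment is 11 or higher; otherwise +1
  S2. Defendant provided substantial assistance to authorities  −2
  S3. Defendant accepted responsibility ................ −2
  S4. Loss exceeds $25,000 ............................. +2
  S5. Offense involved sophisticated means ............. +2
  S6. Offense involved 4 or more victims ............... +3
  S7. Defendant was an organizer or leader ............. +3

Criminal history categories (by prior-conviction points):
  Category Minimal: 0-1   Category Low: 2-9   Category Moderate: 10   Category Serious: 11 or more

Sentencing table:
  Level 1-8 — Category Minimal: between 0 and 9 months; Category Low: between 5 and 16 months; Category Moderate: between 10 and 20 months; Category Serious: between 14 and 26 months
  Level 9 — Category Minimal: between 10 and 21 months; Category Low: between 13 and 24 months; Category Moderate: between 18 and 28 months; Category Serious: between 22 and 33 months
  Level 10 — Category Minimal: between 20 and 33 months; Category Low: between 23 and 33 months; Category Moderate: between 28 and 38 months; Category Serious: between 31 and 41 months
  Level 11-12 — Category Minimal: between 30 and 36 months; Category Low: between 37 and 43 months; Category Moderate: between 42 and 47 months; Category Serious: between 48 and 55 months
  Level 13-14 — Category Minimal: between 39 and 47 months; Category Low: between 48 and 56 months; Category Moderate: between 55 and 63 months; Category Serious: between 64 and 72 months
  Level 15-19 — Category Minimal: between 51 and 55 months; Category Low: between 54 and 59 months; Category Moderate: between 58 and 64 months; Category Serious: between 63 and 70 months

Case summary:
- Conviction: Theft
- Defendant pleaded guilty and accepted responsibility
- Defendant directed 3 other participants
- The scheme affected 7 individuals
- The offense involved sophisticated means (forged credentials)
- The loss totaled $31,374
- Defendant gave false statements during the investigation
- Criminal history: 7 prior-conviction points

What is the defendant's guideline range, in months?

54-59 months

Base offense level for theft: 14.
S1 applies (level before this adjustment is 14 ≥ 11, so +2): 14 + 2 = 16.
S2 does not apply.
S3 applies: 16 − 2 = 14.
S4 applies: 14 + 2 = 16.
S5 applies: 16 + 2 = 18.
S6 applies: 18 + 3 = 21.
S7 applies: 21 + 3 = 24.
Level 24 exceeds the maximum of 19; capped at 19.
Final offense level: 19.
Criminal history: 7 prior points → Category Low (2-9).
Level 19 falls in the 15-19 band.
Grid: Level 15-19 × Category Low = 54-59 months.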